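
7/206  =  7/206 = 0.03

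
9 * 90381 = 813429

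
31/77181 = 31/77181 =0.00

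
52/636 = 13/159=0.08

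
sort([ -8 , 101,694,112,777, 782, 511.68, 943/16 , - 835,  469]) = [-835, - 8,943/16,101,112,469, 511.68,694, 777, 782] 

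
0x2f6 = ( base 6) 3302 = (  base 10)758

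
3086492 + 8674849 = 11761341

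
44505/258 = 345/2 = 172.50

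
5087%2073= 941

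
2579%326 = 297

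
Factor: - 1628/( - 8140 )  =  5^(-1 )=1/5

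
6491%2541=1409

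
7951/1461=7951/1461 = 5.44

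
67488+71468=138956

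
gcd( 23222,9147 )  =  1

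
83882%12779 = 7208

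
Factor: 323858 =2^1*113^1*1433^1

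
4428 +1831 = 6259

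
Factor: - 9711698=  - 2^1*19^1*255571^1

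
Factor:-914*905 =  - 827170 =- 2^1*5^1*181^1*457^1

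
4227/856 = 4+ 803/856 = 4.94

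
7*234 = 1638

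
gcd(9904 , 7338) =2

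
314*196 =61544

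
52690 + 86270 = 138960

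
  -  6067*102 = -618834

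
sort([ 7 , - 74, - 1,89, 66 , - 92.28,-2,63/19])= [ - 92.28, - 74 , - 2,  -  1,63/19,7, 66,89]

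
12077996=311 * 38836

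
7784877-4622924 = 3161953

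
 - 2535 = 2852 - 5387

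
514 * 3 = 1542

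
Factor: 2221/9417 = 3^( - 1 )*43^( - 1 )*73^( - 1)* 2221^1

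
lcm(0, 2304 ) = 0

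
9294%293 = 211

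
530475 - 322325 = 208150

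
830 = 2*415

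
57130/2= 28565 = 28565.00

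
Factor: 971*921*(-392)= - 350562072 = -2^3*3^1 *7^2*307^1 * 971^1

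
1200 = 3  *400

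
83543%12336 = 9527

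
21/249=7/83=0.08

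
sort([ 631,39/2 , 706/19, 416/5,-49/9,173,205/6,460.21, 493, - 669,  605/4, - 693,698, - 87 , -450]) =[ - 693, - 669, - 450,-87, - 49/9, 39/2, 205/6, 706/19, 416/5, 605/4,173, 460.21,493, 631,698]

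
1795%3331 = 1795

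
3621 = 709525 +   -  705904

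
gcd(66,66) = 66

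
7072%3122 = 828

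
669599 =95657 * 7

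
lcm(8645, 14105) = 267995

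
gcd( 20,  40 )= 20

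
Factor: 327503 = 11^1*19^1*1567^1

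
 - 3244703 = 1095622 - 4340325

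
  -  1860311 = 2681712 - 4542023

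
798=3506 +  - 2708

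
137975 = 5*27595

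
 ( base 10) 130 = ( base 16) 82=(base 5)1010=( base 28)4i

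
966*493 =476238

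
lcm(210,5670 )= 5670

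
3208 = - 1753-  -  4961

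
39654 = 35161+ 4493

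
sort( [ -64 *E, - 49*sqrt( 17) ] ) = [ - 49*sqrt ( 17), - 64*E]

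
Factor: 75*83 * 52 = 2^2 * 3^1*5^2*13^1*83^1 = 323700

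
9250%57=16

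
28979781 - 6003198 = 22976583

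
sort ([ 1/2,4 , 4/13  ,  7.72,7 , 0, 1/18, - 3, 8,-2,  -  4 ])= [ - 4,-3, - 2,0, 1/18,4/13,1/2, 4, 7, 7.72 , 8]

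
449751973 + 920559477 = 1370311450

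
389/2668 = 389/2668 = 0.15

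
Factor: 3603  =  3^1 * 1201^1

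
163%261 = 163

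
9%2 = 1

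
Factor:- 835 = - 5^1* 167^1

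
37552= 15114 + 22438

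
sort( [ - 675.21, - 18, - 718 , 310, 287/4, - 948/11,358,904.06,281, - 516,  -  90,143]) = [ - 718, - 675.21 , - 516 , - 90, - 948/11,-18,287/4 , 143,281,310,358,904.06 ] 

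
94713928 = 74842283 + 19871645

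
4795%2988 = 1807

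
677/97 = 677/97 = 6.98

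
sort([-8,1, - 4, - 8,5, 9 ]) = [-8, - 8, - 4,1,5, 9 ]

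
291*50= 14550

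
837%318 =201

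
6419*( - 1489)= - 9557891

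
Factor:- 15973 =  - 15973^1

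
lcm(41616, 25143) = 1206864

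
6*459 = 2754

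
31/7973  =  31/7973=0.00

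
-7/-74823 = 1/10689 = 0.00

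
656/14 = 46 + 6/7 = 46.86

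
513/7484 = 513/7484 = 0.07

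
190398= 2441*78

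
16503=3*5501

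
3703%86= 5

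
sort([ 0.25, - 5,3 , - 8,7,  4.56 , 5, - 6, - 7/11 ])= [ - 8 ,-6, - 5, - 7/11, 0.25, 3,4.56,5 , 7]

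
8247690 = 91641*90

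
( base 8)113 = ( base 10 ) 75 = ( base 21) 3C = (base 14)55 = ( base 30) 2F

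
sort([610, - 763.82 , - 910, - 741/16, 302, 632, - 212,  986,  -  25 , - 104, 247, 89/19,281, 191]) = [ - 910 , - 763.82,-212, - 104, - 741/16, - 25, 89/19,  191,  247, 281, 302,610,632, 986] 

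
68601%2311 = 1582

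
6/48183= 2/16061 =0.00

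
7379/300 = 24 + 179/300 = 24.60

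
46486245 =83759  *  555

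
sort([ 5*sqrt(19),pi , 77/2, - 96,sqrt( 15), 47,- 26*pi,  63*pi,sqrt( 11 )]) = [  -  96,-26*pi, pi, sqrt( 11), sqrt( 15), 5*sqrt( 19 ), 77/2,47, 63*pi]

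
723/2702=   723/2702 =0.27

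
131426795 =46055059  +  85371736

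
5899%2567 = 765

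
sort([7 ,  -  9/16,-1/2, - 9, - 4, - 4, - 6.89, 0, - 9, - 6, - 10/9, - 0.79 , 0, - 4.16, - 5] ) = [ - 9, - 9,  -  6.89, - 6,  -  5, - 4.16, - 4, - 4, - 10/9 , - 0.79, - 9/16,-1/2, 0,0, 7]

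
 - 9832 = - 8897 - 935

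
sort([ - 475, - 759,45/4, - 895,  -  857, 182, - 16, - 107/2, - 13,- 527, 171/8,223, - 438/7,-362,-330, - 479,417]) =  [ -895,- 857,  -  759,- 527, - 479,- 475,- 362, - 330,-438/7, - 107/2, - 16,  -  13, 45/4, 171/8,182,223,417]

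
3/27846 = 1/9282 = 0.00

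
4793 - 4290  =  503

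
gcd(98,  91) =7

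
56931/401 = 141 + 390/401 = 141.97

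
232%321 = 232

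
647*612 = 395964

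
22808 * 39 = 889512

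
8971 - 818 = 8153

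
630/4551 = 210/1517 = 0.14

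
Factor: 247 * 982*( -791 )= - 2^1*7^1*13^1*19^1*113^1* 491^1 = -191860214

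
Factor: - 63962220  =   - 2^2*3^1*5^1*7^1*67^1*  2273^1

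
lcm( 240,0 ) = 0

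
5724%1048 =484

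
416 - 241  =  175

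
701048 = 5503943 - 4802895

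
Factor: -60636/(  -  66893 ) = 2^2*3^1*31^1*151^(  -  1)*163^1*443^( - 1)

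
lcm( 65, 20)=260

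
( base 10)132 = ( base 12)b0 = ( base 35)3R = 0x84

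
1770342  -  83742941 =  - 81972599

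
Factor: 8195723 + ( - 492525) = 2^1*3851599^1= 7703198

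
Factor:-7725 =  - 3^1 * 5^2*103^1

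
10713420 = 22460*477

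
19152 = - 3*( - 6384 )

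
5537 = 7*791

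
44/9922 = 2/451 = 0.00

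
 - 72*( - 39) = 2808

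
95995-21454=74541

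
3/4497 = 1/1499 = 0.00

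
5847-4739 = 1108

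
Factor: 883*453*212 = 2^2*3^1*53^1*151^1*883^1= 84799788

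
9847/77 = 127 +68/77 = 127.88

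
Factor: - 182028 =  - 2^2*3^1*7^1*11^1*197^1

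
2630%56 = 54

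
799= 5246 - 4447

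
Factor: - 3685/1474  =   - 2^ ( - 1) * 5^1 = - 5/2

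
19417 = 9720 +9697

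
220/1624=55/406 = 0.14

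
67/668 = 67/668 = 0.10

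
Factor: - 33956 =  - 2^2 *13^1*653^1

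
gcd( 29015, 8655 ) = 5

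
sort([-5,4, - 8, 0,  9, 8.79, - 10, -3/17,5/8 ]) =[ - 10, - 8, - 5, - 3/17, 0, 5/8,4, 8.79,  9]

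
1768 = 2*884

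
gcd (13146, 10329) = 939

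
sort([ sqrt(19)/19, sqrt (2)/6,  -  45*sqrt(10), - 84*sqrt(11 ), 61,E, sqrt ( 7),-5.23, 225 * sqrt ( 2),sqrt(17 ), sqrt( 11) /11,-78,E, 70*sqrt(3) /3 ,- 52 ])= [ - 84*sqrt(11), - 45*sqrt( 10 ),  -  78,-52,-5.23,sqrt( 19)/19, sqrt( 2)/6,sqrt( 11 )/11,sqrt (7) , E, E, sqrt(17),  70*sqrt( 3) /3, 61 , 225*sqrt(2)]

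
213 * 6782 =1444566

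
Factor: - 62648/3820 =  - 82/5 = - 2^1 * 5^( - 1 )*41^1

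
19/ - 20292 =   -  1 + 1067/1068 = -0.00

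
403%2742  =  403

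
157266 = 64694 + 92572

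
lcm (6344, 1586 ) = 6344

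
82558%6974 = 5844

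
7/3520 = 7/3520 = 0.00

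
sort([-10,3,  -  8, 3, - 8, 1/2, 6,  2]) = [ - 10, - 8,-8, 1/2, 2,  3,3, 6] 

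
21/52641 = 7/17547 = 0.00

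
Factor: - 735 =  - 3^1*5^1*7^2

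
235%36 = 19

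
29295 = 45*651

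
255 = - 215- - 470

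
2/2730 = 1/1365 =0.00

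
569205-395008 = 174197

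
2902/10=1451/5 = 290.20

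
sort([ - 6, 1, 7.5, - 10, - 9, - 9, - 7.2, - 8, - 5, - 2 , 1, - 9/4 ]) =[-10, - 9,  -  9, - 8, - 7.2, - 6,-5, - 9/4, - 2,1,1,7.5]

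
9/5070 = 3/1690 = 0.00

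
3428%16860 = 3428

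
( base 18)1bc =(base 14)2A2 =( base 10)534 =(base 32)gm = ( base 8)1026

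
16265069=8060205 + 8204864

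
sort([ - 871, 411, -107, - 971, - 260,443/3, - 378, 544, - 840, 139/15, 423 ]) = [-971, - 871,-840, - 378, - 260, - 107,139/15,443/3,411,  423,544]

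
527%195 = 137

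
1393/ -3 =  - 465 + 2/3  =  - 464.33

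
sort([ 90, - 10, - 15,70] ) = [ - 15,-10,70,90 ]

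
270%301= 270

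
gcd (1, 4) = 1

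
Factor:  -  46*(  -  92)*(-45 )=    -190440 = -2^3*3^2*5^1* 23^2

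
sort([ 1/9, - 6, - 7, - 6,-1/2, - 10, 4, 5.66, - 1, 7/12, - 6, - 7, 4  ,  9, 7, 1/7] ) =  [-10, -7, - 7, - 6, - 6 ,-6, - 1, - 1/2, 1/9, 1/7, 7/12,4, 4, 5.66 , 7, 9]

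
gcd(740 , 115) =5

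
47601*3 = 142803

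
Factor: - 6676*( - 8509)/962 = 28403042/481 = 2^1*13^( - 1)*37^( - 1)*67^1*127^1 * 1669^1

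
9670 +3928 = 13598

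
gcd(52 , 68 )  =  4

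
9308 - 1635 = 7673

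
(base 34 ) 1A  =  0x2c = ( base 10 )44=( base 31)1D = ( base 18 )28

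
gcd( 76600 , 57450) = 19150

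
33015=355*93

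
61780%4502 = 3254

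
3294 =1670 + 1624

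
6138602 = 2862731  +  3275871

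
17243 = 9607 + 7636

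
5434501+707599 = 6142100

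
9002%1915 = 1342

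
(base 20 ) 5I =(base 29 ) 42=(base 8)166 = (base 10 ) 118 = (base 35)3D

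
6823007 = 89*76663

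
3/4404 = 1/1468 = 0.00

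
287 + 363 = 650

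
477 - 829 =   -  352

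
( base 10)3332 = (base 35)2p7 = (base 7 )12500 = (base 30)3L2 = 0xd04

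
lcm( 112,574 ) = 4592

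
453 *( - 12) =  - 5436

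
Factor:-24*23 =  - 2^3*3^1*23^1 =-552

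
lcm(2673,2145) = 173745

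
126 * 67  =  8442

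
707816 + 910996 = 1618812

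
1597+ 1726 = 3323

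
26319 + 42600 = 68919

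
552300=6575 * 84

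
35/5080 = 7/1016 =0.01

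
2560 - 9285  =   - 6725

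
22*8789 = 193358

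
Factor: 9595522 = 2^1 * 379^1*12659^1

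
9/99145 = 9/99145 = 0.00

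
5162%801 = 356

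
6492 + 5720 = 12212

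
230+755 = 985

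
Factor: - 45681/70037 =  - 3^1*11^( - 1 )*6367^( - 1)*15227^1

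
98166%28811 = 11733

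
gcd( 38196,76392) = 38196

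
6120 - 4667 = 1453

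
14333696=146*98176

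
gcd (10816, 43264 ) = 10816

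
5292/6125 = 108/125 = 0.86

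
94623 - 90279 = 4344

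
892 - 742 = 150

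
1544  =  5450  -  3906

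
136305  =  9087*15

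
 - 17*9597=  - 163149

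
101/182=101/182 = 0.55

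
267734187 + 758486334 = 1026220521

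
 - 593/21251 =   -  1 + 20658/21251  =  -0.03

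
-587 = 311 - 898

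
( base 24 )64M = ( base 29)477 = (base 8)6766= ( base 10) 3574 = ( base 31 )3M9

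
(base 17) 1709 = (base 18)137f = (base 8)15441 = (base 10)6945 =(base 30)7lf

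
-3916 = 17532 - 21448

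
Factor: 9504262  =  2^1*4752131^1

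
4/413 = 4/413 = 0.01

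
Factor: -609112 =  - 2^3*7^1*73^1*149^1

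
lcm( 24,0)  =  0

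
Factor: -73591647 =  - 3^1*29^1 * 845881^1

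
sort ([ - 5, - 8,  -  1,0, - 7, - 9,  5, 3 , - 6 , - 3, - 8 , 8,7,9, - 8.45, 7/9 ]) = [-9, - 8.45, - 8, - 8, - 7, - 6 , - 5, - 3,  -  1,0,7/9, 3 , 5,7  ,  8, 9 ]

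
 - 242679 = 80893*(-3 ) 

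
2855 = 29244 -26389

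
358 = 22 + 336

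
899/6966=899/6966 = 0.13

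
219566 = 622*353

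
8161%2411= 928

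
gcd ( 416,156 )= 52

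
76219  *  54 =4115826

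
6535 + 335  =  6870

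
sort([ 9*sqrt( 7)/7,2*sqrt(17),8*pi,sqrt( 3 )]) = [ sqrt( 3),9*sqrt(7) /7,2*sqrt( 17 ),8*pi]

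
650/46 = 14+3/23 = 14.13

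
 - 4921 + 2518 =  - 2403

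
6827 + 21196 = 28023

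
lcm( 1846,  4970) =64610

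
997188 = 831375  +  165813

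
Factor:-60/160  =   - 3/8 =- 2^(-3)*3^1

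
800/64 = 25/2= 12.50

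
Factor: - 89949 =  -3^1*29983^1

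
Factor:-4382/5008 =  - 7/8 = - 2^ (  -  3)  *7^1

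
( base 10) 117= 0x75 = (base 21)5C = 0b1110101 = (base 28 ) 45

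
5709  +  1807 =7516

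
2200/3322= 100/151 =0.66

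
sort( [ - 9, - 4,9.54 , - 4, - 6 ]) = [  -  9, - 6,-4, - 4,9.54 ] 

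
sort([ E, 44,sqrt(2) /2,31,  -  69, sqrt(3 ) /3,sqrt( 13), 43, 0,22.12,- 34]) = [ - 69, - 34,  0,  sqrt( 3 ) /3,sqrt(2) /2, E, sqrt( 13 ), 22.12,  31,43,44 ] 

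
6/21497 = 6/21497 = 0.00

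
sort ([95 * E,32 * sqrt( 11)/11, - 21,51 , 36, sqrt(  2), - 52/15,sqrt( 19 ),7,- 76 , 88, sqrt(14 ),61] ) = [- 76, - 21, - 52/15,sqrt( 2), sqrt( 14) , sqrt( 19), 7, 32*sqrt( 11 )/11, 36,51,61 , 88,95*E]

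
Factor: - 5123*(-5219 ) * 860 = 22993765820 = 2^2*5^1*17^1*43^1*47^1*109^1 * 307^1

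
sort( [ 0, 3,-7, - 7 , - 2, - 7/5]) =[ - 7, - 7, - 2, - 7/5, 0 , 3]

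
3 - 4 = -1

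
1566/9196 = 783/4598 =0.17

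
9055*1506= 13636830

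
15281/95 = 160+81/95 = 160.85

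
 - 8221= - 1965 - 6256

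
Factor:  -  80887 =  - 47^1*1721^1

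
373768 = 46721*8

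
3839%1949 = 1890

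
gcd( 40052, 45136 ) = 124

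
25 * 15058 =376450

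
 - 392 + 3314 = 2922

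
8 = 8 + 0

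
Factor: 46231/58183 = 557/701 = 557^1*701^(-1)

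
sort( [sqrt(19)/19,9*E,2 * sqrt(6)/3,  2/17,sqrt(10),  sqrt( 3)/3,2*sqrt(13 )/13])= [ 2/17 , sqrt(19 )/19,2*sqrt(13 ) /13,  sqrt( 3)/3,2*sqrt( 6)/3, sqrt( 10),9*E ] 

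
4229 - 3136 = 1093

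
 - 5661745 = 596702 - 6258447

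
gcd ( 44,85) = 1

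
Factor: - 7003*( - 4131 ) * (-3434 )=-99343535562= - 2^1 * 3^5 * 17^2*47^1*101^1*149^1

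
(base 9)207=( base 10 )169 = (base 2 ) 10101001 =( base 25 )6j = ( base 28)61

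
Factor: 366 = 2^1*3^1*61^1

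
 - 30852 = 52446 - 83298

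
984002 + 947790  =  1931792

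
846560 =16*52910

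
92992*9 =836928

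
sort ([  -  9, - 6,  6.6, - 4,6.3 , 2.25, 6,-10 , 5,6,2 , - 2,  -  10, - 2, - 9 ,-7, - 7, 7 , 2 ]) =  [ - 10, - 10,- 9, - 9, - 7, - 7, - 6, - 4, - 2, - 2,  2, 2, 2.25, 5,6,  6,6.3, 6.6,7 ] 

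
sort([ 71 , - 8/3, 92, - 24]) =[ - 24, - 8/3,71, 92] 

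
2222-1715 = 507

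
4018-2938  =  1080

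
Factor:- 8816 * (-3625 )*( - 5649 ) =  - 180530742000 = - 2^4*3^1*5^3*7^1 * 19^1 *29^2*269^1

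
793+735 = 1528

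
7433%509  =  307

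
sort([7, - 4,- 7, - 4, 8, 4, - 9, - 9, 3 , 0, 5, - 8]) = [-9, - 9,-8, - 7,-4, -4, 0,  3,4, 5, 7, 8]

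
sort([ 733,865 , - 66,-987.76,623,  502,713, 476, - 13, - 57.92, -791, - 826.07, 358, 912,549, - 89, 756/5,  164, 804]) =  [ - 987.76, - 826.07, - 791, -89, - 66,  -  57.92, - 13,  756/5,164, 358,476,  502, 549,623, 713,733 , 804,865, 912 ]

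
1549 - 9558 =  - 8009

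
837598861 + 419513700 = 1257112561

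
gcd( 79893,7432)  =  1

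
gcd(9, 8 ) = 1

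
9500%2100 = 1100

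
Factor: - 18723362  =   - 2^1* 7^1 *1337383^1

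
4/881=4/881= 0.00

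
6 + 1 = 7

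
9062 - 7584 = 1478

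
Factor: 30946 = 2^1 * 15473^1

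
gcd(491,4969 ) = 1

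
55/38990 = 11/7798 = 0.00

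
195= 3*65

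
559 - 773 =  - 214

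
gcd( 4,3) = 1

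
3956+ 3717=7673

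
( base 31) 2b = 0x49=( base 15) 4d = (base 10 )73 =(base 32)29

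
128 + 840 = 968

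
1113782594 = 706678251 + 407104343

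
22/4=5+1/2  =  5.50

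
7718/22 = 350 + 9/11 = 350.82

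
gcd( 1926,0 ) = 1926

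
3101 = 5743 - 2642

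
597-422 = 175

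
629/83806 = 629/83806 = 0.01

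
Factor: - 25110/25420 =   -  2^( - 1 )*3^4* 41^(-1)=   -81/82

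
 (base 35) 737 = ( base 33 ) 7w8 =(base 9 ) 12822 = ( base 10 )8687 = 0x21EF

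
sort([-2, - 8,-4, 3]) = [ - 8,-4 ,-2,3 ]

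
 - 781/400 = -781/400 = - 1.95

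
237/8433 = 79/2811= 0.03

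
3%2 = 1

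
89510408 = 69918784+19591624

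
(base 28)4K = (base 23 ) 5H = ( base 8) 204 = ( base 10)132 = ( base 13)A2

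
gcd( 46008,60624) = 72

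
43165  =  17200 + 25965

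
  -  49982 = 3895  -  53877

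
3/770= 3/770 = 0.00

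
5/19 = 5/19= 0.26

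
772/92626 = 386/46313 = 0.01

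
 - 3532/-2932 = 1 + 150/733 = 1.20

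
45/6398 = 45/6398 = 0.01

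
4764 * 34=161976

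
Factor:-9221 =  - 9221^1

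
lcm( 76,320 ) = 6080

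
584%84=80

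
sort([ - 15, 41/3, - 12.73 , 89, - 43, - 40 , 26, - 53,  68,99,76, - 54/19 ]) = [ - 53, - 43, - 40, - 15, - 12.73,- 54/19,41/3,26,68, 76,89,99 ]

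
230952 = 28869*8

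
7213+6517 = 13730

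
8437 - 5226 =3211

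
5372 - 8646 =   -  3274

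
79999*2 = 159998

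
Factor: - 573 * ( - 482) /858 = 11^ ( - 1 )*13^( - 1) * 191^1*241^1= 46031/143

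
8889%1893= 1317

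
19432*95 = 1846040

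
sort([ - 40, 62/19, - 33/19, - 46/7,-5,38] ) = [ - 40,-46/7,  -  5 , - 33/19, 62/19 , 38 ]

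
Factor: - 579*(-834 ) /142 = 3^2 * 71^(  -  1 )*139^1  *  193^1 = 241443/71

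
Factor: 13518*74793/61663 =2^1*3^3 * 7^( - 1)*23^( - 1 )*107^1*233^1 * 383^(  -  1)*751^1 = 1011051774/61663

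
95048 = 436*218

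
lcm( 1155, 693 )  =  3465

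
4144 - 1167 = 2977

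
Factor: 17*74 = 1258 = 2^1*17^1 * 37^1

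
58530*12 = 702360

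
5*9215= 46075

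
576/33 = 17 + 5/11 = 17.45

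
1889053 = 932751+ 956302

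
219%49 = 23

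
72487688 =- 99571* ( - 728 ) 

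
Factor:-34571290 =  - 2^1*5^1*13^1 *101^1*2633^1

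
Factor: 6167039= 17^1*19^1*61^1*313^1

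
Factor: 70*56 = 2^4 * 5^1*7^2  =  3920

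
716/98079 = 716/98079 = 0.01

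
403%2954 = 403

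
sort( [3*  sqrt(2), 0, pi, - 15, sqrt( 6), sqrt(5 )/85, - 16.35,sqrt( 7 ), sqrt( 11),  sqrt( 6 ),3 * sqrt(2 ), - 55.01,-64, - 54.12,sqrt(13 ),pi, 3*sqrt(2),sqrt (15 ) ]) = [ - 64, - 55.01, - 54.12, - 16.35, - 15, 0, sqrt( 5 ) /85,sqrt( 6 ), sqrt ( 6),  sqrt(7 ), pi,pi , sqrt(11 ),  sqrt(13), sqrt (15), 3 * sqrt(2 ), 3*sqrt( 2),  3*sqrt( 2 )] 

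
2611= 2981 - 370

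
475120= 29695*16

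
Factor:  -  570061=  - 17^1* 33533^1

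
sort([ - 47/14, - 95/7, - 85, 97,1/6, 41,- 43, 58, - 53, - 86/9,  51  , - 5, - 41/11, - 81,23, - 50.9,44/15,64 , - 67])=[ -85,-81, - 67 , - 53, - 50.9, - 43, - 95/7, - 86/9,-5, - 41/11, - 47/14,1/6,44/15,23,  41,  51,58,64, 97 ] 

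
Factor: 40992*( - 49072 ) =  - 2011559424 = - 2^9*3^1*7^1*61^1*3067^1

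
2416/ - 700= - 604/175 = - 3.45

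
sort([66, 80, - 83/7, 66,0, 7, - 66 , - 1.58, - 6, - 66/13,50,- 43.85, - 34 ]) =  [-66, - 43.85, - 34, - 83/7, - 6, - 66/13, - 1.58, 0, 7,50, 66, 66, 80]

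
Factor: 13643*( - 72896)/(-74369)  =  2^6*7^1*17^1*31^(- 1 )*67^1*1949^1*2399^ ( - 1) = 994520128/74369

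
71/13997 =71/13997 = 0.01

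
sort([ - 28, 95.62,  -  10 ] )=[ - 28,-10,95.62]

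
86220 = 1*86220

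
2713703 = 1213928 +1499775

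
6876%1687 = 128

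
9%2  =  1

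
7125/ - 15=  - 475/1= - 475.00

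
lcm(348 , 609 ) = 2436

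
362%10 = 2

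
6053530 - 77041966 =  - 70988436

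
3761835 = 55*68397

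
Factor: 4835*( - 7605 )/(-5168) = 2^(-4)*3^2*5^2 * 13^2*17^(- 1)* 19^( - 1 )*967^1 =36770175/5168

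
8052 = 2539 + 5513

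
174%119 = 55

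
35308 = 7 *5044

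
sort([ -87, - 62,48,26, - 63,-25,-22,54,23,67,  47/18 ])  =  [ - 87,-63 , - 62,-25, -22,47/18, 23,26,48,54  ,  67]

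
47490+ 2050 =49540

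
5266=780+4486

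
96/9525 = 32/3175= 0.01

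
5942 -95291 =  - 89349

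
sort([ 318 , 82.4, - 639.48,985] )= [ - 639.48,82.4,318,  985 ]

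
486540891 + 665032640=1151573531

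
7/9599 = 7/9599 = 0.00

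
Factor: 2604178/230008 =1302089/115004=   2^( -2)*19^1*28751^(- 1)*68531^1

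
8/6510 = 4/3255 = 0.00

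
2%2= 0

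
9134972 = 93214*98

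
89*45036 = 4008204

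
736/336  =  2 + 4/21 = 2.19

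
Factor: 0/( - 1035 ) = 0^1  =  0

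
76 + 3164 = 3240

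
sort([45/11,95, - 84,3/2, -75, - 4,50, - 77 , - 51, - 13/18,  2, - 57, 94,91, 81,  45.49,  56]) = [ - 84, - 77,-75, - 57,- 51, -4, - 13/18,3/2, 2 , 45/11,45.49,50,  56,  81, 91, 94, 95 ] 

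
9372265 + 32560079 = 41932344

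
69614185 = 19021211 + 50592974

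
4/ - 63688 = - 1 + 15921/15922 = - 0.00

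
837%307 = 223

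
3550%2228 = 1322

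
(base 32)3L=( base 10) 117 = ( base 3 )11100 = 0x75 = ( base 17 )6F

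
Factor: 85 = 5^1*17^1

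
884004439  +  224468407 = 1108472846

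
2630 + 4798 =7428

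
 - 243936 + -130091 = - 374027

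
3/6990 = 1/2330 = 0.00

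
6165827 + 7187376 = 13353203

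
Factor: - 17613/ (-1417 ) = 3^2*13^( - 1)*19^1 * 103^1*109^( -1) 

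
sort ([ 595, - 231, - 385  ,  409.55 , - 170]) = [ - 385, - 231, - 170, 409.55,595] 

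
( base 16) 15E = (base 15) 185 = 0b101011110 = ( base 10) 350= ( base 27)cq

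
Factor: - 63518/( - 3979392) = 2^(-6)*3^( - 1 ) * 7^1*13^1*43^( - 1 )*241^( - 1 )*349^1  =  31759/1989696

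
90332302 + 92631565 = 182963867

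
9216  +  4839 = 14055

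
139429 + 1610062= 1749491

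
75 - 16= 59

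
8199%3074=2051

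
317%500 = 317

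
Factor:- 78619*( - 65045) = 5113772855 = 5^1 * 29^1*2711^1*13009^1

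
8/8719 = 8/8719 = 0.00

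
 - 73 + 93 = 20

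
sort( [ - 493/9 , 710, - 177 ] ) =[ - 177 , -493/9, 710]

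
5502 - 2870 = 2632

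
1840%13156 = 1840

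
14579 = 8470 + 6109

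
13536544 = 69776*194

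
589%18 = 13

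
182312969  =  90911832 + 91401137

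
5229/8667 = 581/963=0.60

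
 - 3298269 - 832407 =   -  4130676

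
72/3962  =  36/1981 = 0.02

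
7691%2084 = 1439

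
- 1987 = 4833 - 6820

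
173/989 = 173/989 = 0.17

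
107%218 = 107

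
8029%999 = 37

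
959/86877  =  137/12411 = 0.01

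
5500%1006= 470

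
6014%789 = 491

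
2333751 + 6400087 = 8733838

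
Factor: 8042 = 2^1*4021^1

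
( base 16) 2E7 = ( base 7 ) 2111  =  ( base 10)743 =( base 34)LT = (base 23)197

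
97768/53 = 1844 + 36/53 = 1844.68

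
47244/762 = 62 = 62.00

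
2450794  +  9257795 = 11708589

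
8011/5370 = 1 + 2641/5370  =  1.49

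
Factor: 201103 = 7^1 * 28729^1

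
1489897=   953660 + 536237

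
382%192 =190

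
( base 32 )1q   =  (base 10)58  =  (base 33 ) 1p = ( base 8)72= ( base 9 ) 64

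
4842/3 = 1614=1614.00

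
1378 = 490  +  888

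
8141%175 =91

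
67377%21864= 1785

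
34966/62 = 17483/31 = 563.97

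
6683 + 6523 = 13206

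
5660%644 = 508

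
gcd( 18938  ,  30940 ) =34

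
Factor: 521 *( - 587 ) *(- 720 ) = 2^4*3^2 * 5^1 * 521^1*587^1 = 220195440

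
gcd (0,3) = 3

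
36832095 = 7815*4713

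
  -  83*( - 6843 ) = 567969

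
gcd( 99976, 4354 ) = 2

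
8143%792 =223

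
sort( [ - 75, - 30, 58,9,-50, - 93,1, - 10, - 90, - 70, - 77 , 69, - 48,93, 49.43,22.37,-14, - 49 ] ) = [ - 93, - 90,  -  77, - 75,-70,-50, - 49,-48, - 30 , - 14, - 10, 1, 9,22.37,49.43,58,  69,93 ] 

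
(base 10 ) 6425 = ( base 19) HF3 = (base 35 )58K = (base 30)745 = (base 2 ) 1100100011001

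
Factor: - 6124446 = -2^1*3^2*89^1*3823^1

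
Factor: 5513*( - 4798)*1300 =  - 34386786200 = - 2^3*5^2 * 13^1*37^1* 149^1 *2399^1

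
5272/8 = 659= 659.00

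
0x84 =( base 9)156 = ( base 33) 40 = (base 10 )132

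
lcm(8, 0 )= 0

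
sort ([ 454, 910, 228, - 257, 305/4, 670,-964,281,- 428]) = [-964, - 428,  -  257,305/4,228, 281, 454,670 , 910 ] 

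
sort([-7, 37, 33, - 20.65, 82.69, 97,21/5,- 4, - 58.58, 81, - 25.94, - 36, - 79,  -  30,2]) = [- 79 ,  -  58.58, - 36 ,-30, - 25.94, - 20.65,- 7, - 4,2, 21/5, 33,37,81, 82.69 , 97]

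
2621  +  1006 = 3627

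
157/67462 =157/67462  =  0.00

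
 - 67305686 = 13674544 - 80980230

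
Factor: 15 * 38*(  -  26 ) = - 14820 =- 2^2*3^1* 5^1*13^1 * 19^1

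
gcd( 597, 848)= 1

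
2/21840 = 1/10920 = 0.00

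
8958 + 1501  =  10459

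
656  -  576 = 80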